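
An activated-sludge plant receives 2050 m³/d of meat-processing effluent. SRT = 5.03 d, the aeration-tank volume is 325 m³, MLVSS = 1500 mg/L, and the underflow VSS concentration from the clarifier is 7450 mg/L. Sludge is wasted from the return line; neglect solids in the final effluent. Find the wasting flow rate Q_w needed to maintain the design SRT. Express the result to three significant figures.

θ_c = V·X/(Q_w·X_r) when wasting from the recycle, so Q_w = V·X/(θ_c·X_r) = 325.0 × 1500 / (5.03 × 7450) = 13.01 m³/d.

Q_w ≈ 13.0 m³/d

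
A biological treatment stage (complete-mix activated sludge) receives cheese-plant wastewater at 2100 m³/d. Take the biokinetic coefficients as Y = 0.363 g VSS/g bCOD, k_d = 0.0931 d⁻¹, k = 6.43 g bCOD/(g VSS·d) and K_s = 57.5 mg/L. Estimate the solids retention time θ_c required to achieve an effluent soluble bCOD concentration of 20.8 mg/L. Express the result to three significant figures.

θ_c ≈ 1.90 d

From 1/θ_c = Y·k·S/(K_s + S) − k_d: Y·k·S/(K_s+S) = 0.363 × 6.43 × 20.8 / (57.5 + 20.8) = 0.6200 d⁻¹.
θ_c = 1/(μ − k_d) = 1/(0.6200 − 0.0931) = 1/0.5269 = 1.898 d.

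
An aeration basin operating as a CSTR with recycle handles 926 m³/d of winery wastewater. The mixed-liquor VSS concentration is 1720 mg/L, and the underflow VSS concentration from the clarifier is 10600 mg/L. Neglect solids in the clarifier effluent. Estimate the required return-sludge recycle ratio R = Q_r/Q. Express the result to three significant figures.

Solids balance on the clarifier gives (1+R)X = R·X_r, so R = X/(X_r − X) = 1720 / (10600 − 1720) = 0.1937.

R ≈ 0.194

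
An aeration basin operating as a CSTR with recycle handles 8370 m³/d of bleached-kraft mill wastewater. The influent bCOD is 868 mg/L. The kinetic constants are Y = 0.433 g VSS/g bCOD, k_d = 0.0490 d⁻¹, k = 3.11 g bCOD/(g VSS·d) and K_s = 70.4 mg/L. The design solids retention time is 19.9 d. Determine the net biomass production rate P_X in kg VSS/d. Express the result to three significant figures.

Effluent substrate depends only on kinetics and SRT: S = K_s(1 + k_d θ_c) / [θ_c(Yk − k_d) − 1] = 70.4 × (1 + 0.0490 × 19.9) / [19.9 × (0.433 × 3.11 − 0.0490) − 1] = 139.0 / 24.82 = 5.602 mg/L.
The observed yield is Y_obs = Y/(1 + k_d·θ_c) = 0.433 / (1 + 0.0490 × 19.9) = 0.433 / 1.975 = 0.2192 g VSS per g bCOD removed.
Q·(S₀ − S) = 8370 × (868 − 5.60) × 10⁻³ = 7218 kg/d removed.
P_X = Y_obs · Q(S₀ − S) = 0.2192 × 7218 = 1582 kg VSS/d.

P_X ≈ 1580 kg VSS/d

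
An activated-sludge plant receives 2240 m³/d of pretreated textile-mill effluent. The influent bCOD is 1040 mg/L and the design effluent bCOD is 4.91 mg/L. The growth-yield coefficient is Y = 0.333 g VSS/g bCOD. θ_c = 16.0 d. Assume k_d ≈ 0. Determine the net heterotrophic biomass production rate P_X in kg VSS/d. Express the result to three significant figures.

No decay correction is needed, so Y_obs = Y = 0.333.
Substrate removed = Q·(S₀ − S) = 2240 m³/d × (1040 − 4.91) g/m³ = 2.32×10^6 g/d = 2319 kg/d.
So the net sludge growth is P_X = 0.3330 × 2319 = 772.1 kg VSS/d.

P_X ≈ 772 kg VSS/d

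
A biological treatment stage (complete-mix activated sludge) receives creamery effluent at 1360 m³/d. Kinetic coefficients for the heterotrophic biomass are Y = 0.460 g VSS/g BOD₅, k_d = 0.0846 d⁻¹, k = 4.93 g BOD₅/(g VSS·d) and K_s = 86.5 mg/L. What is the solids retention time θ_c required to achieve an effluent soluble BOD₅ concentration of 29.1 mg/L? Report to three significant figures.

θ_c ≈ 2.06 d

From 1/θ_c = Y·k·S/(K_s + S) − k_d: Y·k·S/(K_s+S) = 0.460 × 4.93 × 29.1 / (86.5 + 29.1) = 0.5709 d⁻¹.
θ_c = 1/(μ − k_d) = 1/(0.5709 − 0.0846) = 1/0.4863 = 2.056 d.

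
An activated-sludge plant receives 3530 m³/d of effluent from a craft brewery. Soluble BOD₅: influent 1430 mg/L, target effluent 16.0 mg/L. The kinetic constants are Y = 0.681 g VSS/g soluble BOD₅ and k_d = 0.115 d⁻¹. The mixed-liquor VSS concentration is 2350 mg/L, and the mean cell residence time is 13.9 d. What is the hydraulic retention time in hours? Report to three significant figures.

Rearranging the biomass balance for a CMAS with decay, V = Y·Q·ΔS·θ_c / [X·(1+k_d θ_c)] = 0.681 × 3530 × (1430 − 16.0) × 13.9 / [2350 × (1 + 0.115 × 13.9)] = 4.72×10^7 / 6106 = 7737 m³.
HRT = V/Q = 7737 m³ / 3530 m³·d⁻¹ = 2.192 d × 24 = 52.61 h.

τ ≈ 52.6 h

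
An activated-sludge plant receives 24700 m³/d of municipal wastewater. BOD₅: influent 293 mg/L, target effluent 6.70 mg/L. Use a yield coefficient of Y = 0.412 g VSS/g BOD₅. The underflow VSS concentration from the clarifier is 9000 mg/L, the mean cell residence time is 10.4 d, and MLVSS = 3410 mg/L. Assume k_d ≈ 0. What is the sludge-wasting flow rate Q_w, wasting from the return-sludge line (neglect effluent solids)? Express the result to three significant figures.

Q_w ≈ 324 m³/d

Biomass mass balance (decay neglected): V·X = Y·Q·(S₀ − S)·θ_c, so V = 0.412 × 24700 × (293 − 6.70) × 10.4 / 3410 = 8886 m³.
θ_c = V·X/(Q_w·X_r) when wasting from the recycle, so Q_w = V·X/(θ_c·X_r) = 8886 × 3410 / (10.4 × 9000) = 323.7 m³/d.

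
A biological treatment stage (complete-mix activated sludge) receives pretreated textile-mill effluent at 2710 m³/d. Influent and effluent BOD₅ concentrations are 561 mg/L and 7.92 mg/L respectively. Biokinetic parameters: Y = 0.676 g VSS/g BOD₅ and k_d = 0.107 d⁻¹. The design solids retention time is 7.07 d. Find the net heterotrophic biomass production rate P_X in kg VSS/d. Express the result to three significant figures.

P_X ≈ 577 kg VSS/d

The observed yield is Y_obs = Y/(1 + k_d·θ_c) = 0.676 / (1 + 0.107 × 7.07) = 0.676 / 1.756 = 0.3849 g VSS per g BOD₅ removed.
ΔS = 561 − 7.92 = 553.1 mg/L, so the substrate removal rate is 2710 × 553.1/1000 = 1499 kg BOD₅/d.
Biomass produced: P_X = Y_obs·Q·ΔS = 0.3849 × 1499 ≈ 576.8 kg VSS/d.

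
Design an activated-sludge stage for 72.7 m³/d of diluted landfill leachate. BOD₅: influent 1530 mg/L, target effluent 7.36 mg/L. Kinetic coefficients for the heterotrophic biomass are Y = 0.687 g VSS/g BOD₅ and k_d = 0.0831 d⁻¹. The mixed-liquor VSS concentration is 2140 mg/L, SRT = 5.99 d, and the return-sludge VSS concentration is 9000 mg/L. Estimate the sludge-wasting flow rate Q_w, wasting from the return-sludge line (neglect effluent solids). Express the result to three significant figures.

Steady-state biomass mass balance: V·X·(1 + k_d·θ_c) = Y·Q·(S₀ − S)·θ_c, so V = 0.687 × 72.7 × (1530 − 7.36) × 5.99 / [2140 × (1 + 0.0831 × 5.99)] = 4.56×10^5 / 3205 = 142.1 m³.
Q_w = (V·X)/(θ_c X_r) = 142.1 × 2140 / (5.99 × 9000) = 5.642 m³/d.

Q_w ≈ 5.64 m³/d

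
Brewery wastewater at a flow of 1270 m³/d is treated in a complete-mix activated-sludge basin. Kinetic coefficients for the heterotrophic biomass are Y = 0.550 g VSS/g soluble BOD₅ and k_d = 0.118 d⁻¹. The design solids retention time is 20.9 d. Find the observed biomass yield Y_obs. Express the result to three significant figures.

Y_obs ≈ 0.159 g VSS/g soluble BOD₅

The observed yield is Y_obs = Y/(1 + k_d·θ_c) = 0.550 / (1 + 0.118 × 20.9) = 0.550 / 3.466 = 0.1587 g VSS per g soluble BOD₅ removed.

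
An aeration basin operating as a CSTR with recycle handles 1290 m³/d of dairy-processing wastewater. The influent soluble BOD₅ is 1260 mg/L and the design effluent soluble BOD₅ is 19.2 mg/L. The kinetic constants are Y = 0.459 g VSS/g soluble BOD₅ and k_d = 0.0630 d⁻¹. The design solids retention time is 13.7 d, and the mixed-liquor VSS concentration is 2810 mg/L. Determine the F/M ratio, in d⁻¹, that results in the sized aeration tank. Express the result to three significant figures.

Steady-state biomass mass balance: V·X·(1 + k_d·θ_c) = Y·Q·(S₀ − S)·θ_c, so V = 0.459 × 1290 × (1260 − 19.2) × 13.7 / [2810 × (1 + 0.0630 × 13.7)] = 1.01×10^7 / 5235 = 1923 m³.
F/M = Q·S₀ / (V·X) = 1290 × 1260 / (1923 × 2810) = 0.3009 g soluble BOD₅·(g VSS·d)⁻¹.

F/M ≈ 0.301 d⁻¹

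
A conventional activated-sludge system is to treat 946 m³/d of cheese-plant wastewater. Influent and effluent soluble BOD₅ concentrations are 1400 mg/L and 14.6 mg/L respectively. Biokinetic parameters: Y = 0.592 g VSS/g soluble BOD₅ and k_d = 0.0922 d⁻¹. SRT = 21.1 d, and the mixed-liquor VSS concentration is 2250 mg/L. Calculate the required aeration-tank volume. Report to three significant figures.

V ≈ 2470 m³

Rearranging the biomass balance for a CMAS with decay, V = Y·Q·ΔS·θ_c / [X·(1+k_d θ_c)] = 0.592 × 946 × (1400 − 14.6) × 21.1 / [2250 × (1 + 0.0922 × 21.1)] = 1.64×10^7 / 6627 = 2470 m³.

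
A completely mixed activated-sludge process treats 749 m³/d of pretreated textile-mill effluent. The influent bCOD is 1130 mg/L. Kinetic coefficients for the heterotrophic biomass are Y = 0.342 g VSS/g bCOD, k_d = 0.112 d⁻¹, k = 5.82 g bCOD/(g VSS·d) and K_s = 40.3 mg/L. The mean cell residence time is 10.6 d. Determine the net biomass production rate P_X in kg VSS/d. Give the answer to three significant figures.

Effluent substrate depends only on kinetics and SRT: S = K_s(1 + k_d θ_c) / [θ_c(Yk − k_d) − 1] = 40.3 × (1 + 0.112 × 10.6) / [10.6 × (0.342 × 5.82 − 0.112) − 1] = 88.14 / 18.91 = 4.661 mg/L.
Correct the yield for decay: Y_obs = Y/(1 + k_d θ_c) = 0.342 / (1 + 0.112 × 10.6) = 0.342 / 2.187 = 0.1564.
Q·(S₀ − S) = 749 × (1130 − 4.66) × 10⁻³ = 842.9 kg/d removed.
Biomass produced: P_X = Y_obs·Q·ΔS = 0.1564 × 842.9 ≈ 131.8 kg VSS/d.

P_X ≈ 132 kg VSS/d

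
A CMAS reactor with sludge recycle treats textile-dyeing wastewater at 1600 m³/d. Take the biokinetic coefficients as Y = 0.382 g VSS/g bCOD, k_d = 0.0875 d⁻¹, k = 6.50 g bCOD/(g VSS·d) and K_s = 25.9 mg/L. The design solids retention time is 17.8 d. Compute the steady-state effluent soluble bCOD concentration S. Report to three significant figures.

S ≈ 1.59 mg/L

Effluent substrate depends only on kinetics and SRT: S = K_s(1 + k_d θ_c) / [θ_c(Yk − k_d) − 1] = 25.9 × (1 + 0.0875 × 17.8) / [17.8 × (0.382 × 6.50 − 0.0875) − 1] = 66.24 / 41.64 = 1.591 mg/L.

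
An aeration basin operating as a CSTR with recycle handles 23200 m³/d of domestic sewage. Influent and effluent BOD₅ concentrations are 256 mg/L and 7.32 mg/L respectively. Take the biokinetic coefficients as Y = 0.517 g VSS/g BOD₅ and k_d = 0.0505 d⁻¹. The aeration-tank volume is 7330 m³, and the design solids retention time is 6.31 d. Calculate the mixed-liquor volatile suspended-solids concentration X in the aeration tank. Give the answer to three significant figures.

X ≈ 1950 mg/L

Solving the biomass balance for X: X = Y Q (S₀−S) θ_c / [V (1+k_d θ_c)] = 0.517 × 23200 × (256 − 7.32) × 6.31 / [7330 × (1 + 0.0505 × 6.31)] = 1947 mg/L.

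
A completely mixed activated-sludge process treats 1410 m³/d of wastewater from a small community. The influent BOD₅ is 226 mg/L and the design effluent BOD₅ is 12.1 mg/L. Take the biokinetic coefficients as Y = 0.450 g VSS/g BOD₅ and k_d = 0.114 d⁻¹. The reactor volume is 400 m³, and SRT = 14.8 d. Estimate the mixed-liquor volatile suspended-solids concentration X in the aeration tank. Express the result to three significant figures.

From V·X·(1 + k_d·θ_c) = Y·Q·(S₀ − S)·θ_c: X = 0.450 × 1410 × (226 − 12.1) × 14.8 / [400 × (1 + 0.114 × 14.8)] = 1869 mg/L.

X ≈ 1870 mg/L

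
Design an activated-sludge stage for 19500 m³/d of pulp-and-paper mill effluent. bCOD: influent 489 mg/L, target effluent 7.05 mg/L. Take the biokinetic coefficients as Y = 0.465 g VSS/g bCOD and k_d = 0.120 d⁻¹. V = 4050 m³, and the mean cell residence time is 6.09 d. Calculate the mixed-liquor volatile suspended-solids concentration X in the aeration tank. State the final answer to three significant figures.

X ≈ 3800 mg/L

X = Y·Q·ΔS·θ_c / [V·(1 + k_d θ_c)] = 0.465 × 19500 × (489 − 7.05) × 6.09 / [4050 × (1 + 0.120 × 6.09)] = 3797 mg/L.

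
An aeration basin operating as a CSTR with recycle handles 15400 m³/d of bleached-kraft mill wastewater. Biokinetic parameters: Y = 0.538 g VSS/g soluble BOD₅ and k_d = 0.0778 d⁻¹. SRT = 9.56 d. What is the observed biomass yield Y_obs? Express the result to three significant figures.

Correct the yield for decay: Y_obs = Y/(1 + k_d θ_c) = 0.538 / (1 + 0.0778 × 9.56) = 0.538 / 1.744 = 0.3085.

Y_obs ≈ 0.309 g VSS/g soluble BOD₅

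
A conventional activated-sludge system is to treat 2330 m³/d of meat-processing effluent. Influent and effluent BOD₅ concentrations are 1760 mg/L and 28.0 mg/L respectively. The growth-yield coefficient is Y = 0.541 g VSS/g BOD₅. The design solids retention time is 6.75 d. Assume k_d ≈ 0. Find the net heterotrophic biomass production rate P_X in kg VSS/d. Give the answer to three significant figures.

No decay correction is needed, so Y_obs = Y = 0.541.
Q·(S₀ − S) = 2330 × (1760 − 28.0) × 10⁻³ = 4036 kg/d removed.
Net biomass production P_X = Y_obs × Q·(S₀ − S) = 0.5410 × 4036 = 2183 kg VSS/d.

P_X ≈ 2180 kg VSS/d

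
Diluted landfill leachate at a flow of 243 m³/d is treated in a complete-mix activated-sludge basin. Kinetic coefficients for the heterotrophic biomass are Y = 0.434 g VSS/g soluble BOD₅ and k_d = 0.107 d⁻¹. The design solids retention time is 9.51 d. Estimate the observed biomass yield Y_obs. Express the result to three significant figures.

Y_obs ≈ 0.215 g VSS/g soluble BOD₅

Observed yield with endogenous decay: Y_obs = Y / (1 + k_d·θ_c) = 0.434 / (1 + 0.107 × 9.51) = 0.434 / 2.018 = 0.2151 g VSS/g soluble BOD₅.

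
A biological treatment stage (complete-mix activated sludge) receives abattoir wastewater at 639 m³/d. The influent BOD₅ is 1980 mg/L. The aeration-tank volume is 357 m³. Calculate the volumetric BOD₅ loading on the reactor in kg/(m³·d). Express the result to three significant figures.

L_v = Q S₀ / V = 639 × 1980 × 10⁻³ / 357.0 = 3.544 kg/(m³·d).

L_v ≈ 3.54 kg BOD₅/(m³·d)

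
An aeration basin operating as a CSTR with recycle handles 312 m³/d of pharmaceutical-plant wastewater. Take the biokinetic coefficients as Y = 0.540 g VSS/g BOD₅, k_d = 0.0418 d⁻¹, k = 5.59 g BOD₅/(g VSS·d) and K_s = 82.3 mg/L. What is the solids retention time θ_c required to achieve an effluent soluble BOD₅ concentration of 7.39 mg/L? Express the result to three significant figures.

From 1/θ_c = Y·k·S/(K_s + S) − k_d: Y·k·S/(K_s+S) = 0.540 × 5.59 × 7.39 / (82.3 + 7.39) = 0.2487 d⁻¹.
1/θ_c = 0.2487 − 0.0418 = 0.2069 d⁻¹, so θ_c = 4.833 d.

θ_c ≈ 4.83 d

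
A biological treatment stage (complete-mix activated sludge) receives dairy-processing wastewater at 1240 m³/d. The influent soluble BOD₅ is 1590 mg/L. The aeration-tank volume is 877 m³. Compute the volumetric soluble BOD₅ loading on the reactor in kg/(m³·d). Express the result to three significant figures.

L_v = Q S₀ / V = 1240 × 1590 × 10⁻³ / 877.0 = 2.248 kg/(m³·d).

L_v ≈ 2.25 kg soluble BOD₅/(m³·d)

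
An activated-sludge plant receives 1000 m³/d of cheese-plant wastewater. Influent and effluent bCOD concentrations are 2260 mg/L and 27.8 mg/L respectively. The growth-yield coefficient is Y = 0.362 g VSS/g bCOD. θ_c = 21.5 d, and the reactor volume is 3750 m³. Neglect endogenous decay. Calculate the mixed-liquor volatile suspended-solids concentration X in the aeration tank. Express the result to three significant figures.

X ≈ 4630 mg/L

X = Y·Q·ΔS·θ_c / V = 0.362 × 1000 × (2260 − 27.8) × 21.5 / 3750 = 4633 mg/L.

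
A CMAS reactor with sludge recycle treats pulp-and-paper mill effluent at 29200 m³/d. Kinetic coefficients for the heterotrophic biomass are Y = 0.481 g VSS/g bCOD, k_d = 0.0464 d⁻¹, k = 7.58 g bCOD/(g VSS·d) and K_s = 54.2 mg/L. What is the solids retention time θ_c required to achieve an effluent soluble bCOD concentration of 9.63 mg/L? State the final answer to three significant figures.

At the target effluent, Y k S/(K_s+S) = 0.481×7.58×9.63/63.83 = 0.5501 d⁻¹.
θ_c = 1/(μ − k_d) = 1/(0.5501 − 0.0464) = 1/0.5037 = 1.985 d.

θ_c ≈ 1.99 d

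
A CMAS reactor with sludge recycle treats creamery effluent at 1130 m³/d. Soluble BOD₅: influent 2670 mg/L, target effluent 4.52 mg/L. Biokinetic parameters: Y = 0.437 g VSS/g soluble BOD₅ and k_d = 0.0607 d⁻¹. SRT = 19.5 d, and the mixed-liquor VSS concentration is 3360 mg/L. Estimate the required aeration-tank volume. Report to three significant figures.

From the SRT design equation V = Y Q (S₀−S) θ_c / [X (1 + k_d θ_c)] = 0.437 × 1130 × (2670 − 4.52) × 19.5 / [3360 × (1 + 0.0607 × 19.5)] = 2.57×10^7 / 7337 = 3498 m³.

V ≈ 3500 m³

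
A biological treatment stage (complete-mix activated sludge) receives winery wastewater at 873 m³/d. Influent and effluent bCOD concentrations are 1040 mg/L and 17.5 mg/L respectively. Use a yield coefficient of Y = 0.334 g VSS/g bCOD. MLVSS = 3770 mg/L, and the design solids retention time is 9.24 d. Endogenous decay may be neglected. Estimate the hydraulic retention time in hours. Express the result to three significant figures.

τ ≈ 20.1 h

V·X = Y·Q·ΔS·θ_c gives V = 0.334 × 873 × (1040 − 17.5) × 9.24 / 3770 = 730.7 m³.
HRT = V/Q = 730.7 m³ / 873 m³·d⁻¹ = 0.8370 d × 24 = 20.09 h.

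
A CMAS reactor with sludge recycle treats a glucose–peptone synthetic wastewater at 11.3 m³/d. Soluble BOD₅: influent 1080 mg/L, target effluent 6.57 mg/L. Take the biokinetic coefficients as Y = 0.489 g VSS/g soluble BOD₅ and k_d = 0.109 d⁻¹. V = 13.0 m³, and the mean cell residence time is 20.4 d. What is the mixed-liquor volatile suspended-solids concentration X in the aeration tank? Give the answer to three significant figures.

Solving the biomass balance for X: X = Y Q (S₀−S) θ_c / [V (1+k_d θ_c)] = 0.489 × 11.3 × (1080 − 6.57) × 20.4 / [13.0 × (1 + 0.109 × 20.4)] = 2887 mg/L.

X ≈ 2890 mg/L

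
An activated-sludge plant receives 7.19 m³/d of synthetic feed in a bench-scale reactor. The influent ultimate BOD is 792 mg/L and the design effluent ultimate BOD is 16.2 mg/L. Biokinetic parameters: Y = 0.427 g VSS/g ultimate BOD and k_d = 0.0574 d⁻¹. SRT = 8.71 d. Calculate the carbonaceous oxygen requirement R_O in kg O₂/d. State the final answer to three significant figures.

R_O ≈ 3.32 kg O₂/d

Y_obs = Y / (1 + k_d θ_c) = 0.427 / (1 + 0.0574 × 8.71) = 0.427 / 1.500 = 0.2847.
Substrate removed = Q·(S₀ − S) = 7.19 m³/d × (792 − 16.2) g/m³ = 5.58×10^3 g/d = 5.578 kg/d.
P_X = Y_obs·Q·(S₀ − S) = 0.2847 × 5.578 = 1.588 kg VSS/d.
Carbonaceous O₂ demand = substrate oxidised − cell-mass equivalent = 5.578 − 1.42 × 1.588 = 3.323 kg O₂/d.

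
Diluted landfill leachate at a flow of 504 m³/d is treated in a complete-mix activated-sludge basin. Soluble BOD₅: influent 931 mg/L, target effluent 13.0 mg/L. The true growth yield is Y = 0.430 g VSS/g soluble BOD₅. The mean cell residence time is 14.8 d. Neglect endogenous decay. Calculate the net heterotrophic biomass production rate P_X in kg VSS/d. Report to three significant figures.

Since k_d ≈ 0, Y_obs = Y = 0.430 g VSS/g soluble BOD₅.
Mass of soluble BOD₅ removed per day: Q(S₀ − S) = 504 × 918.0 g/m³ = 462.7 kg/d.
Net biomass production P_X = Y_obs × Q·(S₀ − S) = 0.4300 × 462.7 = 198.9 kg VSS/d.

P_X ≈ 199 kg VSS/d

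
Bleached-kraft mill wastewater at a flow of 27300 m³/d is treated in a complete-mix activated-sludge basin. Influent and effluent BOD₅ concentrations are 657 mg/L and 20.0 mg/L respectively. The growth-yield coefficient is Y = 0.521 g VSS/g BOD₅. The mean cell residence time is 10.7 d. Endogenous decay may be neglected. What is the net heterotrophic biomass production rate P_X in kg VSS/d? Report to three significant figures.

P_X ≈ 9060 kg VSS/d

Since k_d ≈ 0, Y_obs = Y = 0.521 g VSS/g BOD₅.
Substrate removed = Q·(S₀ − S) = 27300 m³/d × (657 − 20.0) g/m³ = 1.74×10^7 g/d = 17390 kg/d.
Net biomass production P_X = Y_obs × Q·(S₀ − S) = 0.5210 × 17390 = 9060 kg VSS/d.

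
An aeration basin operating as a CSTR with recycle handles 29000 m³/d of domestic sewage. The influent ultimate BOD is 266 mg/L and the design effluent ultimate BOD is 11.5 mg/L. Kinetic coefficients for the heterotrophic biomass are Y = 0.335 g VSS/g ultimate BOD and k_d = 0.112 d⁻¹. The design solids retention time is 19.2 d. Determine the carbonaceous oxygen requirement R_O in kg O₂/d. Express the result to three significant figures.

Observed yield with endogenous decay: Y_obs = Y / (1 + k_d·θ_c) = 0.335 / (1 + 0.112 × 19.2) = 0.335 / 3.150 = 0.1063 g VSS/g ultimate BOD.
Substrate removed = Q·(S₀ − S) = 29000 m³/d × (266 − 11.5) g/m³ = 7.38×10^6 g/d = 7380 kg/d.
P_X = Y_obs·Q·(S₀ − S) = 0.1063 × 7380 = 784.8 kg VSS/d.
R_O = Q·ΔS − 1.42 P_X = 7380 − 1114 = 6266 kg O₂/d.

R_O ≈ 6270 kg O₂/d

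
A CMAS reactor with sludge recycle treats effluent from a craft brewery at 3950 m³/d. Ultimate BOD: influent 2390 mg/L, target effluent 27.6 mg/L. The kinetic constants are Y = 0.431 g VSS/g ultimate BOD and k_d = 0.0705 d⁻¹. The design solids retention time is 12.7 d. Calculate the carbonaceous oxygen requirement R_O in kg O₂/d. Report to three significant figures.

R_O ≈ 6320 kg O₂/d

Correct the yield for decay: Y_obs = Y/(1 + k_d θ_c) = 0.431 / (1 + 0.0705 × 12.7) = 0.431 / 1.895 = 0.2274.
Q·(S₀ − S) = 3950 × (2390 − 27.6) × 10⁻³ = 9331 kg/d removed.
Biomass synthesised: P_X = Y_obs × 9331 = 2122 kg VSS/d.
R_O = Q·(S₀ − S) − 1.42·P_X = 9331 − 1.42 × 2122 = 6318 kg O₂/d.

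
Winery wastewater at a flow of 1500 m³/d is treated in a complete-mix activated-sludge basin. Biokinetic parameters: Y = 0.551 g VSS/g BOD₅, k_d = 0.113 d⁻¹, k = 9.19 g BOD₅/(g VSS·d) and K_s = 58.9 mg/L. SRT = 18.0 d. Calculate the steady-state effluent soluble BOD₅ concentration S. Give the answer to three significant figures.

Effluent substrate depends only on kinetics and SRT: S = K_s(1 + k_d θ_c) / [θ_c(Yk − k_d) − 1] = 58.9 × (1 + 0.113 × 18.0) / [18.0 × (0.551 × 9.19 − 0.113) − 1] = 178.7 / 88.11 = 2.028 mg/L.

S ≈ 2.03 mg/L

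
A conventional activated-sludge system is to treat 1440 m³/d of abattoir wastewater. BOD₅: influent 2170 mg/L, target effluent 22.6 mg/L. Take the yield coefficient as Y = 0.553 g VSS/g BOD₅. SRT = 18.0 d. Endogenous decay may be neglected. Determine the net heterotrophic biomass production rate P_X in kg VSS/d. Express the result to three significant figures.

Since k_d ≈ 0, Y_obs = Y = 0.553 g VSS/g BOD₅.
Mass of BOD₅ removed per day: Q(S₀ − S) = 1440 × 2147 g/m³ = 3092 kg/d.
So the net sludge growth is P_X = 0.5530 × 3092 = 1710 kg VSS/d.

P_X ≈ 1710 kg VSS/d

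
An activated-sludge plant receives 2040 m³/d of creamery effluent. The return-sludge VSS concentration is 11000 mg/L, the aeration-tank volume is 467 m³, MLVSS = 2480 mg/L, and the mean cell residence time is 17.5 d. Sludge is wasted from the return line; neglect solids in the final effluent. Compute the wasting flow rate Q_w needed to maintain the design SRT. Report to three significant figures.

θ_c = V·X/(Q_w·X_r) when wasting from the recycle, so Q_w = V·X/(θ_c·X_r) = 467.0 × 2480 / (17.5 × 11000) = 6.016 m³/d.

Q_w ≈ 6.02 m³/d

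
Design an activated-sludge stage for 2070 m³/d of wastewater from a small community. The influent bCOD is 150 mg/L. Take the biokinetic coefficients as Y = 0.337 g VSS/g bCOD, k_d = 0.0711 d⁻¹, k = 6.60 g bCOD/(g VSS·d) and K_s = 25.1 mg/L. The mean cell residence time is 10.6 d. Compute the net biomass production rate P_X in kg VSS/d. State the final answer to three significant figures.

P_X ≈ 58.9 kg VSS/d

For a completely mixed reactor with recycle the Lawrence–McCarty relation gives S = K_s·(1 + k_d·θ_c) / [θ_c·(Y·k − k_d) − 1] = 25.1 × (1 + 0.0711 × 10.6) / [10.6 × (0.337 × 6.60 − 0.0711) − 1] = 44.02 / 21.82 = 2.017 mg/L.
Observed yield with endogenous decay: Y_obs = Y / (1 + k_d·θ_c) = 0.337 / (1 + 0.0711 × 10.6) = 0.337 / 1.754 = 0.1922 g VSS/g bCOD.
Q·(S₀ − S) = 2070 × (150 − 2.02) × 10⁻³ = 306.3 kg/d removed.
Biomass produced: P_X = Y_obs·Q·ΔS = 0.1922 × 306.3 ≈ 58.87 kg VSS/d.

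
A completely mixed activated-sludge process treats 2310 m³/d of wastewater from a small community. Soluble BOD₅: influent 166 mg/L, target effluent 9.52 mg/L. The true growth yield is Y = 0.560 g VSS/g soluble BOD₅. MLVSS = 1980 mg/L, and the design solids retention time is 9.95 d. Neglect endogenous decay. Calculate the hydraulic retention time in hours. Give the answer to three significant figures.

τ ≈ 10.6 h

Biomass mass balance (decay neglected): V·X = Y·Q·(S₀ − S)·θ_c, so V = 0.560 × 2310 × (166 − 9.52) × 9.95 / 1980 = 1017 m³.
τ = V/Q = 1017/2310 = 0.4404 d, or 10.57 h.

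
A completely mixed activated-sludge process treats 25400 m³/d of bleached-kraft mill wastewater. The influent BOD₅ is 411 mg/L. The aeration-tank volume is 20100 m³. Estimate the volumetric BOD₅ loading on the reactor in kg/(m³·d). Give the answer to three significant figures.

L_v = Q S₀ / V = 25400 × 411 × 10⁻³ / 20100 = 0.5194 kg/(m³·d).

L_v ≈ 0.519 kg BOD₅/(m³·d)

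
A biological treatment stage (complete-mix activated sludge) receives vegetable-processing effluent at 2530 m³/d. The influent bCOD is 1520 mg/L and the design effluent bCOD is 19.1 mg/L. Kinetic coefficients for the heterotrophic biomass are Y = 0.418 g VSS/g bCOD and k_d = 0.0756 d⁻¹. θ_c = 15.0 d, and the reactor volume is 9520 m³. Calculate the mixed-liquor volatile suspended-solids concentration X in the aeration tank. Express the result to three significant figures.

X ≈ 1170 mg/L

X = Y·Q·ΔS·θ_c / [V·(1 + k_d θ_c)] = 0.418 × 2530 × (1520 − 19.1) × 15.0 / [9520 × (1 + 0.0756 × 15.0)] = 1172 mg/L.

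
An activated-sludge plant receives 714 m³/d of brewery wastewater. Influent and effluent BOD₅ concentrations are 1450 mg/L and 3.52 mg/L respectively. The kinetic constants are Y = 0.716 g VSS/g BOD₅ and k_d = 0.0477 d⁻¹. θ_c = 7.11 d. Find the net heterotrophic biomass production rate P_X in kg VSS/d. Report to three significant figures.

P_X ≈ 552 kg VSS/d

Correct the yield for decay: Y_obs = Y/(1 + k_d θ_c) = 0.716 / (1 + 0.0477 × 7.11) = 0.716 / 1.339 = 0.5347.
Substrate removed = Q·(S₀ − S) = 714 m³/d × (1450 − 3.52) g/m³ = 1.03×10^6 g/d = 1033 kg/d.
Biomass produced: P_X = Y_obs·Q·ΔS = 0.5347 × 1033 ≈ 552.2 kg VSS/d.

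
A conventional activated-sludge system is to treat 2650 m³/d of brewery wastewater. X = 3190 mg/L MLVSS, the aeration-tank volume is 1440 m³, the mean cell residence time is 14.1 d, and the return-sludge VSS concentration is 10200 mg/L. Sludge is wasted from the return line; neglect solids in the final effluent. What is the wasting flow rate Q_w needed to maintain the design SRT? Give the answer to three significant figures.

Q_w ≈ 31.9 m³/d

Q_w = (V·X)/(θ_c X_r) = 1440 × 3190 / (14.1 × 10200) = 31.94 m³/d.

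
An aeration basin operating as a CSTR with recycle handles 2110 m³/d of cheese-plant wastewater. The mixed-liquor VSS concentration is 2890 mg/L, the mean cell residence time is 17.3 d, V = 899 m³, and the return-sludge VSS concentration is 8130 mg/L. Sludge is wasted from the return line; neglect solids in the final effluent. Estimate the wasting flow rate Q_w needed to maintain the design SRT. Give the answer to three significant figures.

Q_w ≈ 18.5 m³/d

θ_c = V·X/(Q_w·X_r) when wasting from the recycle, so Q_w = V·X/(θ_c·X_r) = 899.0 × 2890 / (17.3 × 8130) = 18.47 m³/d.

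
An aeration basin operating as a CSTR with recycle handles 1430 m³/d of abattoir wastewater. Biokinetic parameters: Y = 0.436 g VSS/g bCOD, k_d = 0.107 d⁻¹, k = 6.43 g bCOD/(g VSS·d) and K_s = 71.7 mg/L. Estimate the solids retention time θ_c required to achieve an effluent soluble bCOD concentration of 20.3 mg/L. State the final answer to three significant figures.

Specific growth rate at S = 20.3 mg/L: μ = YkS/(K_s+S) = 0.436·6.43·20.3/(71.7+20.3) = 0.6186 d⁻¹.
Then 1/θ_c = μ − k_d = 0.6186 − 0.107 = 0.5116 d⁻¹, giving θ_c = 1.955 d.

θ_c ≈ 1.95 d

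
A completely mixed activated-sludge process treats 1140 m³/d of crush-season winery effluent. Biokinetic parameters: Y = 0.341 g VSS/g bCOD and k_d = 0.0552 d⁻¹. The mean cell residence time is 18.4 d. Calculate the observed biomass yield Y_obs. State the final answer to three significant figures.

Y_obs = Y / (1 + k_d θ_c) = 0.341 / (1 + 0.0552 × 18.4) = 0.341 / 2.016 = 0.1692.

Y_obs ≈ 0.169 g VSS/g bCOD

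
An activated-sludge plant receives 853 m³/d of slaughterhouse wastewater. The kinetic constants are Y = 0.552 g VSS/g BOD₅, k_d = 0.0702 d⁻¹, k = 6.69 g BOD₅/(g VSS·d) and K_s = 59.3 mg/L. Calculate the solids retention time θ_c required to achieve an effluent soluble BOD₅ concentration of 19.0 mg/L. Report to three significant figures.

From 1/θ_c = Y·k·S/(K_s + S) − k_d: Y·k·S/(K_s+S) = 0.552 × 6.69 × 19.0 / (59.3 + 19.0) = 0.8961 d⁻¹.
θ_c = 1/(μ − k_d) = 1/(0.8961 − 0.0702) = 1/0.8259 = 1.211 d.

θ_c ≈ 1.21 d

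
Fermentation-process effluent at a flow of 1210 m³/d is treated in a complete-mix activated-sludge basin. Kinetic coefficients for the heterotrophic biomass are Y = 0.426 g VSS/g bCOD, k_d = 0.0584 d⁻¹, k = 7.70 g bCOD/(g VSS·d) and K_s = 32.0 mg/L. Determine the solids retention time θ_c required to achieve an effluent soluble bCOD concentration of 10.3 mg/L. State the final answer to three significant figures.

Specific growth rate at S = 10.3 mg/L: μ = YkS/(K_s+S) = 0.426·7.70·10.3/(32.0+10.3) = 0.7987 d⁻¹.
1/θ_c = 0.7987 − 0.0584 = 0.7403 d⁻¹, so θ_c = 1.351 d.

θ_c ≈ 1.35 d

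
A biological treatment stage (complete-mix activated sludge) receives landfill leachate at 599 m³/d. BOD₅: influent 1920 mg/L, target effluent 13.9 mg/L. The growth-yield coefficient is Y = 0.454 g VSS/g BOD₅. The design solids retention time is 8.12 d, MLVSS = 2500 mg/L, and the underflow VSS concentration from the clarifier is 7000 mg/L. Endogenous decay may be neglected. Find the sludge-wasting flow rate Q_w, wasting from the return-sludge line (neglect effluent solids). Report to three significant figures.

Q_w ≈ 74.1 m³/d

Biomass mass balance (decay neglected): V·X = Y·Q·(S₀ − S)·θ_c, so V = 0.454 × 599 × (1920 − 13.9) × 8.12 / 2500 = 1684 m³.
Wasting from the return line (neglecting effluent solids): Q_w = V·X / (θ_c·X_r) = 1684 × 2500 / (8.12 × 7000) = 74.05 m³/d.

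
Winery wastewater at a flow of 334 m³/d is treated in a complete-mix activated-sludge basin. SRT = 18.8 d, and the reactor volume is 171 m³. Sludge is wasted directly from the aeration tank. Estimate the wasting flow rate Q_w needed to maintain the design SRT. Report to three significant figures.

With mixed-liquor wasting, θ_c = V/Q_w, so Q_w = V/θ_c = 171.0/18.8 = 9.096 m³/d.

Q_w ≈ 9.10 m³/d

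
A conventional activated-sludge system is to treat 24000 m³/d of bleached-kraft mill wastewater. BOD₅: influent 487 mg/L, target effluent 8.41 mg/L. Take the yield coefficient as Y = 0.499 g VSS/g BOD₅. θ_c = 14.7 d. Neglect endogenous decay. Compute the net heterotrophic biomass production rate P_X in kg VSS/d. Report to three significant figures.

P_X ≈ 5730 kg VSS/d

With endogenous decay neglected, the observed yield equals the true yield: Y_obs = Y = 0.499 g VSS/g BOD₅.
Mass of BOD₅ removed per day: Q(S₀ − S) = 24000 × 478.6 g/m³ = 11486 kg/d.
P_X = Y_obs · Q(S₀ − S) = 0.4990 × 11486 = 5732 kg VSS/d.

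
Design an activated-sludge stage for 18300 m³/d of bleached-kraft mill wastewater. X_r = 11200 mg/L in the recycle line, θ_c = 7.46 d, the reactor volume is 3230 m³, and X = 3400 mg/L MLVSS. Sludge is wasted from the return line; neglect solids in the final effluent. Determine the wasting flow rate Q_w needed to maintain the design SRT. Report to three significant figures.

Q_w ≈ 131 m³/d

Q_w = (V·X)/(θ_c X_r) = 3230 × 3400 / (7.46 × 11200) = 131.4 m³/d.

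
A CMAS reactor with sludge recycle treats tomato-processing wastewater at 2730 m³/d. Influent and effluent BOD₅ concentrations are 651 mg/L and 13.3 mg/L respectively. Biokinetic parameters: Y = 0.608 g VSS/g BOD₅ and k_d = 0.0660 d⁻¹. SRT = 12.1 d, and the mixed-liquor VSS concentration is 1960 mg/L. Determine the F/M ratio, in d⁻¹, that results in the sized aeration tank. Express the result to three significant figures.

Rearranging the biomass balance for a CMAS with decay, V = Y·Q·ΔS·θ_c / [X·(1+k_d θ_c)] = 0.608 × 2730 × (651 − 13.3) × 12.1 / [1960 × (1 + 0.0660 × 12.1)] = 1.28×10^7 / 3525 = 3633 m³.
F/M = applied load / biomass = Q·S₀/(V·X) = 2730 × 651 / (3633 × 1960) = 0.2496 d⁻¹.

F/M ≈ 0.250 d⁻¹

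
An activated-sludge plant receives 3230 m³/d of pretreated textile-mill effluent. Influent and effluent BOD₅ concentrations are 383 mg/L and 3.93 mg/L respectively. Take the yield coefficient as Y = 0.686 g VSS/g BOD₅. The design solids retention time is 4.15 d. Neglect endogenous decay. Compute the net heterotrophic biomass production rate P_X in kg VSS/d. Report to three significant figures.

No decay correction is needed, so Y_obs = Y = 0.686.
Mass of BOD₅ removed per day: Q(S₀ − S) = 3230 × 379.1 g/m³ = 1224 kg/d.
P_X = Y_obs · Q(S₀ − S) = 0.6860 × 1224 = 839.9 kg VSS/d.

P_X ≈ 840 kg VSS/d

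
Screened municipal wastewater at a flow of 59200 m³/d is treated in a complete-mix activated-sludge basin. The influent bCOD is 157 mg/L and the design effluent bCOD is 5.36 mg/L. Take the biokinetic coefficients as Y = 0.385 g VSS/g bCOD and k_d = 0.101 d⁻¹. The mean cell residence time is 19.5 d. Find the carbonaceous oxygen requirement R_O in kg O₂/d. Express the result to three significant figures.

Y_obs = Y / (1 + k_d θ_c) = 0.385 / (1 + 0.101 × 19.5) = 0.385 / 2.970 = 0.1297.
Q·(S₀ − S) = 59200 × (157 − 5.36) × 10⁻³ = 8977 kg/d removed.
Net sludge production P_X = 0.1297 × 8977 = 1164 kg VSS/d.
Carbonaceous O₂ demand = substrate oxidised − cell-mass equivalent = 8977 − 1.42 × 1164 = 7324 kg O₂/d.

R_O ≈ 7320 kg O₂/d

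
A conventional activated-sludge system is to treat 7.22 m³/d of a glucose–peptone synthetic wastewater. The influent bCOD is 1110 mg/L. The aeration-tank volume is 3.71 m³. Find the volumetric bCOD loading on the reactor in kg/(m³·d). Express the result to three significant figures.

L_v ≈ 2.16 kg bCOD/(m³·d)

Volumetric loading L_v = Q·S₀ / V = 7.22 × 1110 g/m³ / 3.710 m³ = 2160 g/(m³·d) = 2.160 kg bCOD/(m³·d).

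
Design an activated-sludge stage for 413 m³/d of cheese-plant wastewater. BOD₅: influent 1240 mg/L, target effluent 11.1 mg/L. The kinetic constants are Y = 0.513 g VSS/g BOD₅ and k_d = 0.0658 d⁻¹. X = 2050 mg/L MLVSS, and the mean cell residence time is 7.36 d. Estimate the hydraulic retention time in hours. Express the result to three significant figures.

Steady-state biomass mass balance: V·X·(1 + k_d·θ_c) = Y·Q·(S₀ − S)·θ_c, so V = 0.513 × 413 × (1240 − 11.1) × 7.36 / [2050 × (1 + 0.0658 × 7.36)] = 1.92×10^6 / 3043 = 629.8 m³.
Hydraulic retention time τ = V/Q = 629.8 / 413 = 1.525 d = 36.60 h.

τ ≈ 36.6 h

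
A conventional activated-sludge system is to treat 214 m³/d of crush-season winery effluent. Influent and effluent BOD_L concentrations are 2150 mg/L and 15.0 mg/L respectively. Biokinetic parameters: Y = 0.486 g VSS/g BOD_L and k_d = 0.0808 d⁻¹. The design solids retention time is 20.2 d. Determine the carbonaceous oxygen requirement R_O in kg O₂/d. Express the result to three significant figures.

Observed yield with endogenous decay: Y_obs = Y / (1 + k_d·θ_c) = 0.486 / (1 + 0.0808 × 20.2) = 0.486 / 2.632 = 0.1846 g VSS/g BOD_L.
Substrate removed = Q·(S₀ − S) = 214 m³/d × (2150 − 15.0) g/m³ = 4.57×10^5 g/d = 456.9 kg/d.
Net sludge production P_X = 0.1846 × 456.9 = 84.36 kg VSS/d.
Carbonaceous O₂ demand = substrate oxidised − cell-mass equivalent = 456.9 − 1.42 × 84.36 = 337.1 kg O₂/d.

R_O ≈ 337 kg O₂/d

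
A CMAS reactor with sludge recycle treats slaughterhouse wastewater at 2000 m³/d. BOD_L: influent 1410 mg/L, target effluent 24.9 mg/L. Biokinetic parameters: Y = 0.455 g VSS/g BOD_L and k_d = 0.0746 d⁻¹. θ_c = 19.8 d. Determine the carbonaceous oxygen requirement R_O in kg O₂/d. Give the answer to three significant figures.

R_O ≈ 2050 kg O₂/d

Y_obs = Y / (1 + k_d θ_c) = 0.455 / (1 + 0.0746 × 19.8) = 0.455 / 2.477 = 0.1837.
Q·(S₀ − S) = 2000 × (1410 − 24.9) × 10⁻³ = 2770 kg/d removed.
Biomass synthesised: P_X = Y_obs × 2770 = 508.8 kg VSS/d.
Carbonaceous O₂ demand = substrate oxidised − cell-mass equivalent = 2770 − 1.42 × 508.8 = 2048 kg O₂/d.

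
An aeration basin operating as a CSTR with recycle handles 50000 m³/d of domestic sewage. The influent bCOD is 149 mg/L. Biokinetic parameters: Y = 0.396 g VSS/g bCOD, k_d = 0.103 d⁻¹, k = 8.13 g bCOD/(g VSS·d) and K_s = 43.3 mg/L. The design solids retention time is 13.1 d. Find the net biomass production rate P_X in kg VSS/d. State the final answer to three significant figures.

Effluent substrate depends only on kinetics and SRT: S = K_s(1 + k_d θ_c) / [θ_c(Yk − k_d) − 1] = 43.3 × (1 + 0.103 × 13.1) / [13.1 × (0.396 × 8.13 − 0.103) − 1] = 101.7 / 39.83 = 2.554 mg/L.
Correct the yield for decay: Y_obs = Y/(1 + k_d θ_c) = 0.396 / (1 + 0.103 × 13.1) = 0.396 / 2.349 = 0.1686.
Q·(S₀ − S) = 50000 × (149 − 2.55) × 10⁻³ = 7322 kg/d removed.
Net biomass production P_X = Y_obs × Q·(S₀ − S) = 0.1686 × 7322 = 1234 kg VSS/d.

P_X ≈ 1230 kg VSS/d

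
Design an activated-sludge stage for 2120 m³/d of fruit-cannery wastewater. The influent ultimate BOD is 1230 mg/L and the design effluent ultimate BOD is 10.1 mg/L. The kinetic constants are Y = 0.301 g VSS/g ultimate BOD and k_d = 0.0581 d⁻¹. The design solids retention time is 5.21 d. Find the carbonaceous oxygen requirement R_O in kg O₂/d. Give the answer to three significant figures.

The observed yield is Y_obs = Y/(1 + k_d·θ_c) = 0.301 / (1 + 0.0581 × 5.21) = 0.301 / 1.303 = 0.2311 g VSS per g ultimate BOD removed.
ΔS = 1230 − 10.1 = 1220 mg/L, so the substrate removal rate is 2120 × 1220/1000 = 2586 kg ultimate BOD/d.
Net sludge production P_X = 0.2311 × 2586 = 597.6 kg VSS/d.
R_O = Q·ΔS − 1.42 P_X = 2586 − 848.5 = 1738 kg O₂/d.

R_O ≈ 1740 kg O₂/d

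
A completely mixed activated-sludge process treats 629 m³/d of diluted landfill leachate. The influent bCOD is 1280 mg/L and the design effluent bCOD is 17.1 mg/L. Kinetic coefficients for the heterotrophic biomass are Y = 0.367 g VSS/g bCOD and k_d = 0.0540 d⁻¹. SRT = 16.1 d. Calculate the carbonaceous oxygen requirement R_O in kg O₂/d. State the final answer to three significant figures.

R_O ≈ 573 kg O₂/d

The observed yield is Y_obs = Y/(1 + k_d·θ_c) = 0.367 / (1 + 0.0540 × 16.1) = 0.367 / 1.869 = 0.1963 g VSS per g bCOD removed.
ΔS = 1280 − 17.1 = 1263 mg/L, so the substrate removal rate is 629 × 1263/1000 = 794.4 kg bCOD/d.
Biomass synthesised: P_X = Y_obs × 794.4 = 155.9 kg VSS/d.
R_O = Q·(S₀ − S) − 1.42·P_X = 794.4 − 1.42 × 155.9 = 572.9 kg O₂/d.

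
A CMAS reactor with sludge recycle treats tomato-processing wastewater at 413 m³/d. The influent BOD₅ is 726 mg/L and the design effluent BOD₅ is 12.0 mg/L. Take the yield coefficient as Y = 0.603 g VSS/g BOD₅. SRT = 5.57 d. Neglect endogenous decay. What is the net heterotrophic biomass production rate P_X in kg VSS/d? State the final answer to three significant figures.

P_X ≈ 178 kg VSS/d

No decay correction is needed, so Y_obs = Y = 0.603.
ΔS = 726 − 12.0 = 714.0 mg/L, so the substrate removal rate is 413 × 714.0/1000 = 294.9 kg BOD₅/d.
Net biomass production P_X = Y_obs × Q·(S₀ − S) = 0.6030 × 294.9 = 177.8 kg VSS/d.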